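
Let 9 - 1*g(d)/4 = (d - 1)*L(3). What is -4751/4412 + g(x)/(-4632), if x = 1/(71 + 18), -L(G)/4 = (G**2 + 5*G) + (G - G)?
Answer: -75984833/75784924 ≈ -1.0026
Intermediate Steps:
L(G) = -20*G - 4*G**2 (L(G) = -4*((G**2 + 5*G) + (G - G)) = -4*((G**2 + 5*G) + 0) = -4*(G**2 + 5*G) = -20*G - 4*G**2)
x = 1/89 ≈ 0.011236
g(d) = -348 + 384*d (g(d) = 36 - 4*(d - 1)*(-4*3*(5 + 3)) = 36 - 4*(-1 + d)*(-4*3*8) = 36 - 4*(-1 + d)*(-96) = 36 - 4*(96 - 96*d) = 36 + (-384 + 384*d) = -348 + 384*d)
-4751/4412 + g(x)/(-4632) = -4751/4412 + (-348 + 384*(1/89))/(-4632) = -4751*1/4412 + (-348 + 384/89)*(-1/4632) = -4751/4412 - 30588/89*(-1/4632) = -4751/4412 + 2549/34354 = -75984833/75784924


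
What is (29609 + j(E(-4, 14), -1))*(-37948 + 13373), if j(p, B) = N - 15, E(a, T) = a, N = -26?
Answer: -726633600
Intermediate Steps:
j(p, B) = -41 (j(p, B) = -26 - 15 = -41)
(29609 + j(E(-4, 14), -1))*(-37948 + 13373) = (29609 - 41)*(-37948 + 13373) = 29568*(-24575) = -726633600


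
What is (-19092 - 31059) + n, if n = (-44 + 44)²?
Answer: -50151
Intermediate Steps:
n = 0 (n = 0² = 0)
(-19092 - 31059) + n = (-19092 - 31059) + 0 = -50151 + 0 = -50151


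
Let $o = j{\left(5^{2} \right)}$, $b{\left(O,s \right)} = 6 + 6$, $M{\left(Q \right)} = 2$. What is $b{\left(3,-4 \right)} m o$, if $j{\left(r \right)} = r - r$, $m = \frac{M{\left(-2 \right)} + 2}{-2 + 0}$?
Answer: $0$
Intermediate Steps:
$b{\left(O,s \right)} = 12$
$m = -2$ ($m = \frac{2 + 2}{-2 + 0} = \frac{4}{-2} = 4 \left(- \frac{1}{2}\right) = -2$)
$j{\left(r \right)} = 0$
$o = 0$
$b{\left(3,-4 \right)} m o = 12 \left(-2\right) 0 = \left(-24\right) 0 = 0$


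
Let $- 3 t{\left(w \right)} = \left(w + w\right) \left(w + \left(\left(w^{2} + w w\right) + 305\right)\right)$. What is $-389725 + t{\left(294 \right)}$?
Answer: $-34390041$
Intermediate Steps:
$t{\left(w \right)} = - \frac{2 w \left(305 + w + 2 w^{2}\right)}{3}$ ($t{\left(w \right)} = - \frac{\left(w + w\right) \left(w + \left(\left(w^{2} + w w\right) + 305\right)\right)}{3} = - \frac{2 w \left(w + \left(\left(w^{2} + w^{2}\right) + 305\right)\right)}{3} = - \frac{2 w \left(w + \left(2 w^{2} + 305\right)\right)}{3} = - \frac{2 w \left(w + \left(305 + 2 w^{2}\right)\right)}{3} = - \frac{2 w \left(305 + w + 2 w^{2}\right)}{3}$)
$-389725 + t{\left(294 \right)} = -389725 - 196 \left(305 + 294 + 2 \cdot 294^{2}\right) = -389725 - 196 \left(305 + 294 + 2 \cdot 86436\right) = -389725 - 196 \left(305 + 294 + 172872\right) = -389725 - 196 \cdot 173471 = -389725 - 34000316 = -34390041$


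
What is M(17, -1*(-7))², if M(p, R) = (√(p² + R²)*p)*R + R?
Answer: 4786467 + 21658*√2 ≈ 4.8171e+6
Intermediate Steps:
M(p, R) = R + R*p*√(R² + p²) (M(p, R) = (√(R² + p²)*p)*R + R = (p*√(R² + p²))*R + R = R*p*√(R² + p²) + R = R + R*p*√(R² + p²))
M(17, -1*(-7))² = ((-1*(-7))*(1 + 17*√((-1*(-7))² + 17²)))² = (7*(1 + 17*√(7² + 289)))² = (7*(1 + 17*√(49 + 289)))² = (7*(1 + 17*√338))² = (7*(1 + 17*(13*√2)))² = (7*(1 + 221*√2))² = (7 + 1547*√2)²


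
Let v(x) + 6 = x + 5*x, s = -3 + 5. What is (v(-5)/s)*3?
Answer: -54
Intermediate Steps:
s = 2
v(x) = -6 + 6*x (v(x) = -6 + (x + 5*x) = -6 + 6*x)
(v(-5)/s)*3 = ((-6 + 6*(-5))/2)*3 = ((-6 - 30)/2)*3 = ((½)*(-36))*3 = -18*3 = -54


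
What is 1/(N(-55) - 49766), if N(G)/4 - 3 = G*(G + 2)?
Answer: -1/38094 ≈ -2.6251e-5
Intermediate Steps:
N(G) = 12 + 4*G*(2 + G) (N(G) = 12 + 4*(G*(G + 2)) = 12 + 4*(G*(2 + G)) = 12 + 4*G*(2 + G))
1/(N(-55) - 49766) = 1/((12 + 4*(-55)**2 + 8*(-55)) - 49766) = 1/((12 + 4*3025 - 440) - 49766) = 1/((12 + 12100 - 440) - 49766) = 1/(11672 - 49766) = 1/(-38094) = -1/38094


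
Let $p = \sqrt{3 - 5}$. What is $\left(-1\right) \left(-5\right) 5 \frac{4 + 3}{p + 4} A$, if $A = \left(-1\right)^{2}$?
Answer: $\frac{350}{9} - \frac{175 i \sqrt{2}}{18} \approx 38.889 - 13.749 i$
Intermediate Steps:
$A = 1$
$p = i \sqrt{2}$ ($p = \sqrt{-2} = i \sqrt{2} \approx 1.4142 i$)
$\left(-1\right) \left(-5\right) 5 \frac{4 + 3}{p + 4} A = \left(-1\right) \left(-5\right) 5 \frac{4 + 3}{i \sqrt{2} + 4} \cdot 1 = 5 \cdot 5 \frac{7}{4 + i \sqrt{2}} \cdot 1 = 25 \frac{7}{4 + i \sqrt{2}} = \frac{175}{4 + i \sqrt{2}}$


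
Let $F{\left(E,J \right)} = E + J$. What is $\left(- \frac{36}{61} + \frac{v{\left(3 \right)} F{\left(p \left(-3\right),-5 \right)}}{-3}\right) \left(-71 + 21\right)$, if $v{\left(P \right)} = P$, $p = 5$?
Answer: $- \frac{59200}{61} \approx -970.49$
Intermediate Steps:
$\left(- \frac{36}{61} + \frac{v{\left(3 \right)} F{\left(p \left(-3\right),-5 \right)}}{-3}\right) \left(-71 + 21\right) = \left(- \frac{36}{61} + \frac{3 \left(5 \left(-3\right) - 5\right)}{-3}\right) \left(-71 + 21\right) = \left(\left(-36\right) \frac{1}{61} + 3 \left(-15 - 5\right) \left(- \frac{1}{3}\right)\right) \left(-50\right) = \left(- \frac{36}{61} + 3 \left(-20\right) \left(- \frac{1}{3}\right)\right) \left(-50\right) = \left(- \frac{36}{61} - -20\right) \left(-50\right) = \left(- \frac{36}{61} + 20\right) \left(-50\right) = \frac{1184}{61} \left(-50\right) = - \frac{59200}{61}$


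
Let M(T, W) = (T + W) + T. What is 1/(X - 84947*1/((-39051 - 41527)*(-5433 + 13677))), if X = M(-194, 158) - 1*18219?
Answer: -664285032/12255394470421 ≈ -5.4203e-5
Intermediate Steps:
M(T, W) = W + 2*T
X = -18449 (X = (158 + 2*(-194)) - 1*18219 = (158 - 388) - 18219 = -230 - 18219 = -18449)
1/(X - 84947*1/((-39051 - 41527)*(-5433 + 13677))) = 1/(-18449 - 84947*1/((-39051 - 41527)*(-5433 + 13677))) = 1/(-18449 - 84947/((-80578*8244))) = 1/(-18449 - 84947/(-664285032)) = 1/(-18449 - 84947*(-1/664285032)) = 1/(-18449 + 84947/664285032) = 1/(-12255394470421/664285032) = -664285032/12255394470421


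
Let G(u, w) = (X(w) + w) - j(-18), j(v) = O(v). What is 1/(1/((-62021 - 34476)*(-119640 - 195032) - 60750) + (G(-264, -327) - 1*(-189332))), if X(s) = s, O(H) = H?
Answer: 30364843234/5729724458882865 ≈ 5.2995e-6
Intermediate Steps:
j(v) = v
G(u, w) = 18 + 2*w (G(u, w) = (w + w) - 1*(-18) = 2*w + 18 = 18 + 2*w)
1/(1/((-62021 - 34476)*(-119640 - 195032) - 60750) + (G(-264, -327) - 1*(-189332))) = 1/(1/((-62021 - 34476)*(-119640 - 195032) - 60750) + ((18 + 2*(-327)) - 1*(-189332))) = 1/(1/(-96497*(-314672) - 60750) + ((18 - 654) + 189332)) = 1/(1/(30364903984 - 60750) + (-636 + 189332)) = 1/(1/30364843234 + 188696) = 1/(5729724458882865/30364843234) = 30364843234/5729724458882865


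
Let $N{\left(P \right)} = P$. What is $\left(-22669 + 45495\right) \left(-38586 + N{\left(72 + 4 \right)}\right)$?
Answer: $-879029260$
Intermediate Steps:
$\left(-22669 + 45495\right) \left(-38586 + N{\left(72 + 4 \right)}\right) = \left(-22669 + 45495\right) \left(-38586 + \left(72 + 4\right)\right) = 22826 \left(-38586 + 76\right) = 22826 \left(-38510\right) = -879029260$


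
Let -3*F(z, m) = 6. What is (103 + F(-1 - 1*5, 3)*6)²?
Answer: 8281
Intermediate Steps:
F(z, m) = -2 (F(z, m) = -⅓*6 = -2)
(103 + F(-1 - 1*5, 3)*6)² = (103 - 2*6)² = (103 - 12)² = 91² = 8281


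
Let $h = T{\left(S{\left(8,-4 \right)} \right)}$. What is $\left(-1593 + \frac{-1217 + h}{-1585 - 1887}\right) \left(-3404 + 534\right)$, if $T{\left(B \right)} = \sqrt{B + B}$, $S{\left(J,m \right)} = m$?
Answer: $\frac{1133584195}{248} + \frac{205 i \sqrt{2}}{124} \approx 4.5709 \cdot 10^{6} + 2.338 i$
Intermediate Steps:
$T{\left(B \right)} = \sqrt{2} \sqrt{B}$ ($T{\left(B \right)} = \sqrt{2 B} = \sqrt{2} \sqrt{B}$)
$h = 2 i \sqrt{2}$ ($h = \sqrt{2} \sqrt{-4} = \sqrt{2} \cdot 2 i = 2 i \sqrt{2} \approx 2.8284 i$)
$\left(-1593 + \frac{-1217 + h}{-1585 - 1887}\right) \left(-3404 + 534\right) = \left(-1593 + \frac{-1217 + 2 i \sqrt{2}}{-1585 - 1887}\right) \left(-3404 + 534\right) = \left(-1593 + \frac{-1217 + 2 i \sqrt{2}}{-3472}\right) \left(-2870\right) = \left(-1593 + \left(-1217 + 2 i \sqrt{2}\right) \left(- \frac{1}{3472}\right)\right) \left(-2870\right) = \left(-1593 + \left(\frac{1217}{3472} - \frac{i \sqrt{2}}{1736}\right)\right) \left(-2870\right) = \left(- \frac{5529679}{3472} - \frac{i \sqrt{2}}{1736}\right) \left(-2870\right) = \frac{1133584195}{248} + \frac{205 i \sqrt{2}}{124}$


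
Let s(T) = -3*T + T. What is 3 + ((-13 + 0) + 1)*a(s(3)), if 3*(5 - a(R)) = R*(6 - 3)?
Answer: -129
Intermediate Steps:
s(T) = -2*T
a(R) = 5 - R (a(R) = 5 - R*(6 - 3)/3 = 5 - R*3/3 = 5 - R)
3 + ((-13 + 0) + 1)*a(s(3)) = 3 + ((-13 + 0) + 1)*(5 - (-2)*3) = 3 + (-13 + 1)*(5 - 1*(-6)) = 3 - 12*(5 + 6) = 3 - 12*11 = 3 - 132 = -129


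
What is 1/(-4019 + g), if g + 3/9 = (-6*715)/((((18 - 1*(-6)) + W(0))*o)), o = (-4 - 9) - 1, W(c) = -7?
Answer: -357/1428467 ≈ -0.00024992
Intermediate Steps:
o = -14 (o = -13 - 1 = -14)
g = 6316/357 (g = -⅓ + (-6*715)/((((18 - 1*(-6)) - 7)*(-14))) = -⅓ - 4290*(-1/(14*((18 + 6) - 7))) = -⅓ - 4290*(-1/(14*(24 - 7))) = -⅓ - 4290/(17*(-14)) = -⅓ - 4290/(-238) = -⅓ - 4290*(-1/238) = -⅓ + 2145/119 = 6316/357 ≈ 17.692)
1/(-4019 + g) = 1/(-4019 + 6316/357) = 1/(-1428467/357) = -357/1428467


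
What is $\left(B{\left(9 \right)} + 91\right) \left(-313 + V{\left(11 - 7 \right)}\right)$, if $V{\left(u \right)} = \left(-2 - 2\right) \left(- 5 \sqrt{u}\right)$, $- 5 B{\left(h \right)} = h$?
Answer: $- \frac{121758}{5} \approx -24352.0$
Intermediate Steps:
$B{\left(h \right)} = - \frac{h}{5}$
$V{\left(u \right)} = 20 \sqrt{u}$ ($V{\left(u \right)} = - 4 \left(- 5 \sqrt{u}\right) = 20 \sqrt{u}$)
$\left(B{\left(9 \right)} + 91\right) \left(-313 + V{\left(11 - 7 \right)}\right) = \left(\left(- \frac{1}{5}\right) 9 + 91\right) \left(-313 + 20 \sqrt{11 - 7}\right) = \left(- \frac{9}{5} + 91\right) \left(-313 + 20 \sqrt{4}\right) = \frac{446 \left(-313 + 20 \cdot 2\right)}{5} = \frac{446 \left(-313 + 40\right)}{5} = \frac{446}{5} \left(-273\right) = - \frac{121758}{5}$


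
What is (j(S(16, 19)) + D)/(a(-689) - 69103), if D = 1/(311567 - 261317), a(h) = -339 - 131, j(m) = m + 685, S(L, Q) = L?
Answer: -35225251/3496043250 ≈ -0.010076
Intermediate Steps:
j(m) = 685 + m
a(h) = -470
D = 1/50250 ≈ 1.9901e-5
(j(S(16, 19)) + D)/(a(-689) - 69103) = ((685 + 16) + 1/50250)/(-470 - 69103) = (701 + 1/50250)/(-69573) = (35225251/50250)*(-1/69573) = -35225251/3496043250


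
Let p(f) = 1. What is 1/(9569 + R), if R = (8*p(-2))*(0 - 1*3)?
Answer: 1/9545 ≈ 0.00010477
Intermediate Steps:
R = -24 (R = (8*1)*(0 - 1*3) = 8*(0 - 3) = 8*(-3) = -24)
1/(9569 + R) = 1/(9569 - 24) = 1/9545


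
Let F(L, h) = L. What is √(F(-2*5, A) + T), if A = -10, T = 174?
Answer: 2*√41 ≈ 12.806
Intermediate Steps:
√(F(-2*5, A) + T) = √(-2*5 + 174) = √(-10 + 174) = √164 = 2*√41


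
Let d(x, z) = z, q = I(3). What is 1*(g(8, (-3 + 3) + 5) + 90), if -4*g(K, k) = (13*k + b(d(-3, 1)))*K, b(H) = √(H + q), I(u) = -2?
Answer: -40 - 2*I ≈ -40.0 - 2.0*I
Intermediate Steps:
q = -2
b(H) = √(-2 + H) (b(H) = √(H - 2) = √(-2 + H))
g(K, k) = -K*(I + 13*k)/4 (g(K, k) = -(13*k + √(-2 + 1))*K/4 = -(13*k + √(-1))*K/4 = -(13*k + I)*K/4 = -(I + 13*k)*K/4 = -K*(I + 13*k)/4)
1*(g(8, (-3 + 3) + 5) + 90) = 1*(-¼*8*(I + 13*((-3 + 3) + 5)) + 90) = 1*(-¼*8*(I + 13*(0 + 5)) + 90) = 1*(-¼*8*(I + 13*5) + 90) = 1*(-¼*8*(I + 65) + 90) = 1*(-¼*8*(65 + I) + 90) = 1*((-130 - 2*I) + 90) = 1*(-40 - 2*I) = -40 - 2*I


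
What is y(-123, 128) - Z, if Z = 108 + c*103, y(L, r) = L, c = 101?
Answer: -10634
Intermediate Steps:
Z = 10511 (Z = 108 + 101*103 = 108 + 10403 = 10511)
y(-123, 128) - Z = -123 - 1*10511 = -123 - 10511 = -10634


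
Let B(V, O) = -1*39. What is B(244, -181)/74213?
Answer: -39/74213 ≈ -0.00052551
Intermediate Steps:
B(V, O) = -39
B(244, -181)/74213 = -39/74213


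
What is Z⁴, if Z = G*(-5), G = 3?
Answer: 50625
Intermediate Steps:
Z = -15 (Z = 3*(-5) = -15)
Z⁴ = (-15)⁴ = 50625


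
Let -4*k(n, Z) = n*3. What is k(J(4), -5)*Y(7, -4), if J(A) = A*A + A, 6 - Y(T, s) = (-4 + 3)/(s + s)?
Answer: -705/8 ≈ -88.125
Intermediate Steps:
Y(T, s) = 6 + 1/(2*s) (Y(T, s) = 6 - (-4 + 3)/(s + s) = 6 - (-1)/(2*s) = 6 + 1/(2*s))
J(A) = A + A² (J(A) = A² + A = A + A²)
k(n, Z) = -3*n/4 (k(n, Z) = -n*3/4 = -3*n/4)
k(J(4), -5)*Y(7, -4) = (-3*(1 + 4))*(6 + (½)/(-4)) = (-3*5)*(6 + (½)*(-¼)) = (-¾*20)*(6 - ⅛) = -15*47/8 = -705/8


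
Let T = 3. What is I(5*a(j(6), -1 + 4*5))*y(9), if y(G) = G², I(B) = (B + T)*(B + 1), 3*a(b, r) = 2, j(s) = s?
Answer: 2223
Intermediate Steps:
a(b, r) = ⅔ (a(b, r) = (⅓)*2 = ⅔)
I(B) = (1 + B)*(3 + B) (I(B) = (B + 3)*(B + 1) = (3 + B)*(1 + B) = (1 + B)*(3 + B))
I(5*a(j(6), -1 + 4*5))*y(9) = (3 + (5*(⅔))² + 4*(5*(⅔)))*9² = (3 + (10/3)² + 4*(10/3))*81 = (3 + 100/9 + 40/3)*81 = (247/9)*81 = 2223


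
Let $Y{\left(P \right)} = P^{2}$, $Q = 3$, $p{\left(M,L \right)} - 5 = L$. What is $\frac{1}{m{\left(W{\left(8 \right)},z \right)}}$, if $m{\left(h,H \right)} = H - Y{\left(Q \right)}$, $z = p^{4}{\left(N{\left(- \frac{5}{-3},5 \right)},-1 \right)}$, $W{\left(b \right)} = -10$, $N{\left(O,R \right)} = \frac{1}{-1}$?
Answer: $\frac{1}{247} \approx 0.0040486$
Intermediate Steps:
$N{\left(O,R \right)} = -1$
$p{\left(M,L \right)} = 5 + L$
$z = 256$ ($z = \left(5 - 1\right)^{4} = 4^{4} = 256$)
$m{\left(h,H \right)} = -9 + H$ ($m{\left(h,H \right)} = H - 3^{2} = H - 9 = -9 + H$)
$\frac{1}{m{\left(W{\left(8 \right)},z \right)}} = \frac{1}{-9 + 256} = \frac{1}{247}$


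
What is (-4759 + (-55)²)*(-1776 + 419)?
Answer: 2353038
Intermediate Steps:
(-4759 + (-55)²)*(-1776 + 419) = (-4759 + 3025)*(-1357) = -1734*(-1357) = 2353038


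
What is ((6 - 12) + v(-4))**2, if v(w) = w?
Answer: 100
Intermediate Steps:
((6 - 12) + v(-4))**2 = ((6 - 12) - 4)**2 = (-6 - 4)**2 = (-10)**2 = 100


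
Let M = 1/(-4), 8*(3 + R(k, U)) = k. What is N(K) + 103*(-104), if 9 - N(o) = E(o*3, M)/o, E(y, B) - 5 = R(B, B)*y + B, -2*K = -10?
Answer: -1711177/160 ≈ -10695.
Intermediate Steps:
K = 5 (K = -1/2*(-10) = 5)
R(k, U) = -3 + k/8
M = -1/4 (M = 1*(-1/4) = -1/4 ≈ -0.25000)
E(y, B) = 5 + B + y*(-3 + B/8) (E(y, B) = 5 + ((-3 + B/8)*y + B) = 5 + (y*(-3 + B/8) + B) = 5 + (B + y*(-3 + B/8)) = 5 + B + y*(-3 + B/8))
N(o) = 9 - (19/4 - 291*o/32)/o (N(o) = 9 - (5 - 1/4 + (o*3)*(-24 - 1/4)/8)/o = 9 - (5 - 1/4 + (1/8)*(3*o)*(-97/4))/o = 9 - (5 - 1/4 - 291*o/32)/o = 9 - (19/4 - 291*o/32)/o)
N(K) + 103*(-104) = (1/32)*(-152 + 579*5)/5 + 103*(-104) = (1/32)*(1/5)*(-152 + 2895) - 10712 = (1/32)*(1/5)*2743 - 10712 = 2743/160 - 10712 = -1711177/160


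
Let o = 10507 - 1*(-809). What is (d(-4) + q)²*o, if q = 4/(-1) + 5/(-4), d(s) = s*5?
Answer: 28858629/4 ≈ 7.2147e+6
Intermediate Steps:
d(s) = 5*s
q = -21/4 (q = 4*(-1) + 5*(-¼) = -4 - 5/4 = -21/4 ≈ -5.2500)
o = 11316 (o = 10507 + 809 = 11316)
(d(-4) + q)²*o = (5*(-4) - 21/4)²*11316 = (-20 - 21/4)²*11316 = (-101/4)²*11316 = (10201/16)*11316 = 28858629/4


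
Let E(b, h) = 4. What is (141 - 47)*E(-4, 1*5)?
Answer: 376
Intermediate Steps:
(141 - 47)*E(-4, 1*5) = (141 - 47)*4 = 94*4 = 376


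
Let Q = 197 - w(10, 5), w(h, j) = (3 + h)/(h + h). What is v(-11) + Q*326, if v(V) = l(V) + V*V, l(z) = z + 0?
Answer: 641201/10 ≈ 64120.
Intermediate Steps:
l(z) = z
v(V) = V + V**2 (v(V) = V + V*V = V + V**2)
w(h, j) = (3 + h)/(2*h) (w(h, j) = (3 + h)/((2*h)) = (3 + h)*(1/(2*h)) = (3 + h)/(2*h))
Q = 3927/20 (Q = 197 - (3 + 10)/(2*10) = 197 - 13/(2*10) = 197 - 1*13/20 = 197 - 13/20 = 3927/20 ≈ 196.35)
v(-11) + Q*326 = -11*(1 - 11) + (3927/20)*326 = -11*(-10) + 640101/10 = 110 + 640101/10 = 641201/10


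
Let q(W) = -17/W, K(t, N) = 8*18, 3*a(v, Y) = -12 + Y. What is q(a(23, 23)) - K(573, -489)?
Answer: -1635/11 ≈ -148.64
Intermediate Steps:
a(v, Y) = -4 + Y/3 (a(v, Y) = (-12 + Y)/3 = -4 + Y/3)
K(t, N) = 144
q(a(23, 23)) - K(573, -489) = -17/(-4 + (1/3)*23) - 1*144 = -17/(-4 + 23/3) - 144 = -17/11/3 - 144 = -17*3/11 - 144 = -51/11 - 144 = -1635/11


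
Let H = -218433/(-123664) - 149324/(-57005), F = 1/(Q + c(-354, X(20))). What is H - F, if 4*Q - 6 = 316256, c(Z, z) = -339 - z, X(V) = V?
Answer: 4866845821936673/1109677641830160 ≈ 4.3858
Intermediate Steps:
Q = 158131/2 (Q = 3/2 + (¼)*316256 = 3/2 + 79064 = 158131/2 ≈ 79066.)
F = 2/157413 (F = 1/(158131/2 + (-339 - 1*20)) = 1/(158131/2 + (-339 - 20)) = 1/(158131/2 - 359) = 1/(157413/2) = 2/157413 ≈ 1.2705e-5)
H = 30917776301/7049466320 (H = -218433*(-1/123664) - 149324*(-1/57005) = 218433/123664 + 149324/57005 = 30917776301/7049466320 ≈ 4.3858)
H - F = 30917776301/7049466320 - 1*2/157413 = 30917776301/7049466320 - 2/157413 = 4866845821936673/1109677641830160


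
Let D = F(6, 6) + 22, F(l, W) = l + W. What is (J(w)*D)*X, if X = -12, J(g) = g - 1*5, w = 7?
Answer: -816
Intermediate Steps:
F(l, W) = W + l
J(g) = -5 + g (J(g) = g - 5 = -5 + g)
D = 34 (D = (6 + 6) + 22 = 12 + 22 = 34)
(J(w)*D)*X = ((-5 + 7)*34)*(-12) = (2*34)*(-12) = 68*(-12) = -816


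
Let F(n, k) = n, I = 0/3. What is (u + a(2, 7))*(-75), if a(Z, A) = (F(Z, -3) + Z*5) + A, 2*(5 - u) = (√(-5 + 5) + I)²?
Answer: -1800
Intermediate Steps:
I = 0 (I = 0*(⅓) = 0)
u = 5 (u = 5 - (√(-5 + 5) + 0)²/2 = 5 - (√0 + 0)²/2 = 5 - (0 + 0)²/2 = 5 - ½*0² = 5 - ½*0 = 5 + 0 = 5)
a(Z, A) = A + 6*Z (a(Z, A) = (Z + Z*5) + A = (Z + 5*Z) + A = 6*Z + A = A + 6*Z)
(u + a(2, 7))*(-75) = (5 + (7 + 6*2))*(-75) = (5 + (7 + 12))*(-75) = (5 + 19)*(-75) = 24*(-75) = -1800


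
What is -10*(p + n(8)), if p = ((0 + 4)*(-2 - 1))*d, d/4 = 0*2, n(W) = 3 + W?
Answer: -110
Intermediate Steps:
d = 0 (d = 4*(0*2) = 4*0 = 0)
p = 0 (p = ((0 + 4)*(-2 - 1))*0 = (4*(-3))*0 = -12*0 = 0)
-10*(p + n(8)) = -10*(0 + (3 + 8)) = -10*(0 + 11) = -10*11 = -110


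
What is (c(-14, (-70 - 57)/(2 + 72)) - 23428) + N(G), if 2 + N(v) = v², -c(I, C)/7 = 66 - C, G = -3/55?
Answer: -5350912759/223850 ≈ -23904.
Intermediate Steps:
G = -3/55 (G = -3*1/55 = -3/55 ≈ -0.054545)
c(I, C) = -462 + 7*C (c(I, C) = -7*(66 - C) = -462 + 7*C)
N(v) = -2 + v²
(c(-14, (-70 - 57)/(2 + 72)) - 23428) + N(G) = ((-462 + 7*((-70 - 57)/(2 + 72))) - 23428) + (-2 + (-3/55)²) = ((-462 + 7*(-127/74)) - 23428) + (-2 + 9/3025) = ((-462 + 7*(-127*1/74)) - 23428) - 6041/3025 = ((-462 + 7*(-127/74)) - 23428) - 6041/3025 = ((-462 - 889/74) - 23428) - 6041/3025 = (-35077/74 - 23428) - 6041/3025 = -1768749/74 - 6041/3025 = -5350912759/223850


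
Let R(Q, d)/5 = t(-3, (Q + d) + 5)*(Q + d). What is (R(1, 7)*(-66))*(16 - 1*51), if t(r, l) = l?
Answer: 1201200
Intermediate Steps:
R(Q, d) = 5*(Q + d)*(5 + Q + d) (R(Q, d) = 5*(((Q + d) + 5)*(Q + d)) = 5*((5 + Q + d)*(Q + d)) = 5*((Q + d)*(5 + Q + d)) = 5*(Q + d)*(5 + Q + d))
(R(1, 7)*(-66))*(16 - 1*51) = ((5*(1 + 7)*(5 + 1 + 7))*(-66))*(16 - 1*51) = ((5*8*13)*(-66))*(16 - 51) = (520*(-66))*(-35) = -34320*(-35) = 1201200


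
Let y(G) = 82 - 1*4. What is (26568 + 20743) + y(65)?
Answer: 47389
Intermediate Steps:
y(G) = 78 (y(G) = 82 - 4 = 78)
(26568 + 20743) + y(65) = (26568 + 20743) + 78 = 47311 + 78 = 47389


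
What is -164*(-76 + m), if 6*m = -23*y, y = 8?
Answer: 52480/3 ≈ 17493.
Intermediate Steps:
m = -92/3 (m = (-23*8)/6 = (1/6)*(-184) = -92/3 ≈ -30.667)
-164*(-76 + m) = -164*(-76 - 92/3) = -164*(-320/3) = 52480/3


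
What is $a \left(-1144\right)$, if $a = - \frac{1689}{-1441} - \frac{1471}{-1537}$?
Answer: $- \frac{490433216}{201347} \approx -2435.8$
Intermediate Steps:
$a = \frac{4715704}{2214817}$ ($a = \left(-1689\right) \left(- \frac{1}{1441}\right) - - \frac{1471}{1537} = \frac{1689}{1441} + \frac{1471}{1537} = \frac{4715704}{2214817} \approx 2.1292$)
$a \left(-1144\right) = \frac{4715704}{2214817} \left(-1144\right) = - \frac{490433216}{201347}$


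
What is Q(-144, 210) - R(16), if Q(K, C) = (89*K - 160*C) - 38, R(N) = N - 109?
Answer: -46361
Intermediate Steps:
R(N) = -109 + N
Q(K, C) = -38 - 160*C + 89*K (Q(K, C) = (-160*C + 89*K) - 38 = -38 - 160*C + 89*K)
Q(-144, 210) - R(16) = (-38 - 160*210 + 89*(-144)) - (-109 + 16) = (-38 - 33600 - 12816) - 1*(-93) = -46454 + 93 = -46361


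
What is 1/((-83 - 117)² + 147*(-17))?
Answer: 1/37501 ≈ 2.6666e-5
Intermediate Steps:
1/((-83 - 117)² + 147*(-17)) = 1/((-200)² - 2499) = 1/(40000 - 2499) = 1/37501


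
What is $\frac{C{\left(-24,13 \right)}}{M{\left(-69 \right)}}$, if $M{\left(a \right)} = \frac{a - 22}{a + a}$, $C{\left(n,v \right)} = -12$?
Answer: $- \frac{1656}{91} \approx -18.198$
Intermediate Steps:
$M{\left(a \right)} = \frac{-22 + a}{2 a}$
$\frac{C{\left(-24,13 \right)}}{M{\left(-69 \right)}} = - \frac{12}{\frac{1}{2} \frac{1}{-69} \left(-22 - 69\right)} = - \frac{12}{\frac{1}{2} \left(- \frac{1}{69}\right) \left(-91\right)} = - \frac{12}{\frac{91}{138}} = \left(-12\right) \frac{138}{91} = - \frac{1656}{91}$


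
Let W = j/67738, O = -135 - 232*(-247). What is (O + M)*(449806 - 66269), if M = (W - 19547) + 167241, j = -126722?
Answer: 241922642779062/3079 ≈ 7.8572e+10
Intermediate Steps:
O = 57169 (O = -135 + 57304 = 57169)
W = -63361/33869 (W = -126722/67738 = -126722*1/67738 = -63361/33869 ≈ -1.8708)
M = 5002184725/33869 (M = (-63361/33869 - 19547) + 167241 = -662100704/33869 + 167241 = 5002184725/33869 ≈ 1.4769e+5)
(O + M)*(449806 - 66269) = (57169 + 5002184725/33869)*(449806 - 66269) = (6938441586/33869)*383537 = 241922642779062/3079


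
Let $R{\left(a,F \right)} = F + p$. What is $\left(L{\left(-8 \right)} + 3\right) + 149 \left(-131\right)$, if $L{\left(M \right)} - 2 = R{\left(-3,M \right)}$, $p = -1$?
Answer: $-19523$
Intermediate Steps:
$R{\left(a,F \right)} = -1 + F$ ($R{\left(a,F \right)} = F - 1 = -1 + F$)
$L{\left(M \right)} = 1 + M$ ($L{\left(M \right)} = 2 + \left(-1 + M\right) = 1 + M$)
$\left(L{\left(-8 \right)} + 3\right) + 149 \left(-131\right) = \left(\left(1 - 8\right) + 3\right) + 149 \left(-131\right) = \left(-7 + 3\right) - 19519 = -4 - 19519 = -19523$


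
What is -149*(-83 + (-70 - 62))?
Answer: 32035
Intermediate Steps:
-149*(-83 + (-70 - 62)) = -149*(-83 - 132) = -149*(-215) = 32035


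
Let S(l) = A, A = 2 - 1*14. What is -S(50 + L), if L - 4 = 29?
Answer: 12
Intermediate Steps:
L = 33 (L = 4 + 29 = 33)
A = -12 (A = 2 - 14 = -12)
S(l) = -12
-S(50 + L) = -1*(-12) = 12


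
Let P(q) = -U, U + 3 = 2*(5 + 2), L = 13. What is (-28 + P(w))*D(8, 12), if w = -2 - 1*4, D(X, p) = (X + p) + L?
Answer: -1287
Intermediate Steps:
D(X, p) = 13 + X + p (D(X, p) = (X + p) + 13 = 13 + X + p)
U = 11 (U = -3 + 2*(5 + 2) = -3 + 2*7 = -3 + 14 = 11)
w = -6 (w = -2 - 4 = -6)
P(q) = -11 (P(q) = -1*11 = -11)
(-28 + P(w))*D(8, 12) = (-28 - 11)*(13 + 8 + 12) = -39*33 = -1287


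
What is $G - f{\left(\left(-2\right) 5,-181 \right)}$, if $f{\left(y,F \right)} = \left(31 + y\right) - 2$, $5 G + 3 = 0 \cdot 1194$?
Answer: $- \frac{98}{5} \approx -19.6$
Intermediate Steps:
$G = - \frac{3}{5}$ ($G = - \frac{3}{5} + \frac{0 \cdot 1194}{5} = - \frac{3}{5} + \frac{1}{5} \cdot 0 = - \frac{3}{5} + 0 = - \frac{3}{5} \approx -0.6$)
$f{\left(y,F \right)} = 29 + y$
$G - f{\left(\left(-2\right) 5,-181 \right)} = - \frac{3}{5} - \left(29 - 10\right) = - \frac{3}{5} - 19 = - \frac{98}{5}$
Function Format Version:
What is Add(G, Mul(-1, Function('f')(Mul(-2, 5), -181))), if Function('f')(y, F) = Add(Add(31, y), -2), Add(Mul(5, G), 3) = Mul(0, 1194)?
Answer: Rational(-98, 5) ≈ -19.600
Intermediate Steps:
G = Rational(-3, 5) (G = Add(Rational(-3, 5), Mul(Rational(1, 5), Mul(0, 1194))) = Add(Rational(-3, 5), Mul(Rational(1, 5), 0)) = Add(Rational(-3, 5), 0) = Rational(-3, 5) ≈ -0.60000)
Function('f')(y, F) = Add(29, y)
Add(G, Mul(-1, Function('f')(Mul(-2, 5), -181))) = Add(Rational(-3, 5), Mul(-1, Add(29, Mul(-2, 5)))) = Add(Rational(-3, 5), Mul(-1, Add(29, -10))) = Add(Rational(-3, 5), Mul(-1, 19)) = Add(Rational(-3, 5), -19) = Rational(-98, 5)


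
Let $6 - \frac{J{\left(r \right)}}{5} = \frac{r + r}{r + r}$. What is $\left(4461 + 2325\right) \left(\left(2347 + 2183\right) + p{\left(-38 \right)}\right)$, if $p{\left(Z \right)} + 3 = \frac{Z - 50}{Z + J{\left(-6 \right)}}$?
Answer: $30766158$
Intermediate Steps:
$J{\left(r \right)} = 25$ ($J{\left(r \right)} = 30 - 5 \frac{r + r}{r + r} = 30 - 5 \frac{2 r}{2 r} = 30 - 5 \cdot 2 r \frac{1}{2 r} = 30 - 5 = 25$)
$p{\left(Z \right)} = -3 + \frac{-50 + Z}{25 + Z}$ ($p{\left(Z \right)} = -3 + \frac{Z - 50}{Z + 25} = -3 + \frac{-50 + Z}{25 + Z}$)
$\left(4461 + 2325\right) \left(\left(2347 + 2183\right) + p{\left(-38 \right)}\right) = \left(4461 + 2325\right) \left(\left(2347 + 2183\right) + \frac{-125 - -76}{25 - 38}\right) = 6786 \left(4530 + \frac{-125 + 76}{-13}\right) = 6786 \left(4530 - - \frac{49}{13}\right) = 6786 \left(4530 + \frac{49}{13}\right) = 6786 \cdot \frac{58939}{13} = 30766158$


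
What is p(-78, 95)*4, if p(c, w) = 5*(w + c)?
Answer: 340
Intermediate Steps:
p(c, w) = 5*c + 5*w (p(c, w) = 5*(c + w) = 5*c + 5*w)
p(-78, 95)*4 = (5*(-78) + 5*95)*4 = (-390 + 475)*4 = 85*4 = 340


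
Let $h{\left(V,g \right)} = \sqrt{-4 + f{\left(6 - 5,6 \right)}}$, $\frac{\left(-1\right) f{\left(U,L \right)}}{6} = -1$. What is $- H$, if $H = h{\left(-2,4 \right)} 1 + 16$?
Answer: $-16 - \sqrt{2} \approx -17.414$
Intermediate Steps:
$f{\left(U,L \right)} = 6$ ($f{\left(U,L \right)} = \left(-6\right) \left(-1\right) = 6$)
$h{\left(V,g \right)} = \sqrt{2}$ ($h{\left(V,g \right)} = \sqrt{-4 + 6} = \sqrt{2}$)
$H = 16 + \sqrt{2}$ ($H = \sqrt{2} \cdot 1 + 16 = \sqrt{2} + 16 = 16 + \sqrt{2} \approx 17.414$)
$- H = - (16 + \sqrt{2}) = -16 - \sqrt{2}$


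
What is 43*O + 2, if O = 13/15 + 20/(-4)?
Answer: -2636/15 ≈ -175.73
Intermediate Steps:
O = -62/15 (O = 13*(1/15) + 20*(-¼) = 13/15 - 5 = -62/15 ≈ -4.1333)
43*O + 2 = 43*(-62/15) + 2 = -2666/15 + 2 = -2636/15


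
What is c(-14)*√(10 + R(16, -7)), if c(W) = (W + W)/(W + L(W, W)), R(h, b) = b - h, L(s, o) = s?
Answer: I*√13 ≈ 3.6056*I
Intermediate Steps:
c(W) = 1 (c(W) = (W + W)/(W + W) = (2*W)/((2*W)) = (2*W)*(1/(2*W)) = 1)
c(-14)*√(10 + R(16, -7)) = 1*√(10 + (-7 - 1*16)) = 1*√(10 + (-7 - 16)) = 1*√(10 - 23) = 1*√(-13) = 1*(I*√13) = I*√13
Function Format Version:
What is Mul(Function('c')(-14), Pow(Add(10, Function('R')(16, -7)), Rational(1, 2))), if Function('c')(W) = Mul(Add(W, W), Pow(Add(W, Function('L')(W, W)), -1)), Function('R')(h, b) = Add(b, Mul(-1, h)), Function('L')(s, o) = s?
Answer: Mul(I, Pow(13, Rational(1, 2))) ≈ Mul(3.6056, I)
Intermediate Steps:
Function('c')(W) = 1 (Function('c')(W) = Mul(Add(W, W), Pow(Add(W, W), -1)) = Mul(Mul(2, W), Pow(Mul(2, W), -1)) = Mul(Mul(2, W), Mul(Rational(1, 2), Pow(W, -1))) = 1)
Mul(Function('c')(-14), Pow(Add(10, Function('R')(16, -7)), Rational(1, 2))) = Mul(1, Pow(Add(10, Add(-7, Mul(-1, 16))), Rational(1, 2))) = Mul(1, Pow(Add(10, Add(-7, -16)), Rational(1, 2))) = Mul(1, Pow(Add(10, -23), Rational(1, 2))) = Mul(1, Pow(-13, Rational(1, 2))) = Mul(1, Mul(I, Pow(13, Rational(1, 2)))) = Mul(I, Pow(13, Rational(1, 2)))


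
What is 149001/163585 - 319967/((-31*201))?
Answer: 53270226926/1019298135 ≈ 52.262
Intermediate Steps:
149001/163585 - 319967/((-31*201)) = 149001*(1/163585) - 319967/(-6231) = 149001/163585 - 319967*(-1/6231) = 149001/163585 + 319967/6231 = 53270226926/1019298135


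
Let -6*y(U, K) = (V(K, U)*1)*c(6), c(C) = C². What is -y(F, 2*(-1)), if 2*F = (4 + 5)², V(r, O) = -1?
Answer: -6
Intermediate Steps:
F = 81/2 (F = (4 + 5)²/2 = (½)*9² = (½)*81 = 81/2 ≈ 40.500)
y(U, K) = 6 (y(U, K) = -(-1*1)*6²/6 = -(-1)*36/6 = -⅙*(-36) = 6)
-y(F, 2*(-1)) = -1*6 = -6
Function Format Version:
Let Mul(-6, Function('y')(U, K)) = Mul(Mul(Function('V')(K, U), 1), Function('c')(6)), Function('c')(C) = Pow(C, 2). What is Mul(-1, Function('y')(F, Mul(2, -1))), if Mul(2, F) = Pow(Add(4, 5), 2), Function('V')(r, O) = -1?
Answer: -6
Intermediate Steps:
F = Rational(81, 2) (F = Mul(Rational(1, 2), Pow(Add(4, 5), 2)) = Mul(Rational(1, 2), Pow(9, 2)) = Mul(Rational(1, 2), 81) = Rational(81, 2) ≈ 40.500)
Function('y')(U, K) = 6 (Function('y')(U, K) = Mul(Rational(-1, 6), Mul(Mul(-1, 1), Pow(6, 2))) = Mul(Rational(-1, 6), Mul(-1, 36)) = Mul(Rational(-1, 6), -36) = 6)
Mul(-1, Function('y')(F, Mul(2, -1))) = Mul(-1, 6) = -6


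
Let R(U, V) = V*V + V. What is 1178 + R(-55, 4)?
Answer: 1198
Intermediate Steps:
R(U, V) = V + V² (R(U, V) = V² + V = V + V²)
1178 + R(-55, 4) = 1178 + 4*(1 + 4) = 1178 + 4*5 = 1178 + 20 = 1198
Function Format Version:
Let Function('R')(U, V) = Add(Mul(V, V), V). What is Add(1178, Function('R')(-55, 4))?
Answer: 1198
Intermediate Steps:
Function('R')(U, V) = Add(V, Pow(V, 2)) (Function('R')(U, V) = Add(Pow(V, 2), V) = Add(V, Pow(V, 2)))
Add(1178, Function('R')(-55, 4)) = Add(1178, Mul(4, Add(1, 4))) = Add(1178, Mul(4, 5)) = Add(1178, 20) = 1198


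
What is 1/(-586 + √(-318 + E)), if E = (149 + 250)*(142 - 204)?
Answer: -293/184226 - 3*I*√174/92113 ≈ -0.0015904 - 0.00042961*I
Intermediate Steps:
E = -24738 (E = 399*(-62) = -24738)
1/(-586 + √(-318 + E)) = 1/(-586 + √(-318 - 24738)) = 1/(-586 + √(-25056)) = 1/(-586 + 12*I*√174)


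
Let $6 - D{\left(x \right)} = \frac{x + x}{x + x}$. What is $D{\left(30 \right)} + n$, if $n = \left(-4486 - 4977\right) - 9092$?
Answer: $-18550$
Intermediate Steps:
$D{\left(x \right)} = 5$ ($D{\left(x \right)} = 6 - \frac{x + x}{x + x} = 6 - \frac{2 x}{2 x} = 6 - 2 x \frac{1}{2 x} = 6 - 1 = 5$)
$n = -18555$ ($n = -9463 - 9092 = -18555$)
$D{\left(30 \right)} + n = 5 - 18555 = -18550$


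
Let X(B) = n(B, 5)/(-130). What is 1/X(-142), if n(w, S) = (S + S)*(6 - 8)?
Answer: 13/2 ≈ 6.5000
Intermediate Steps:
n(w, S) = -4*S (n(w, S) = (2*S)*(-2) = -4*S)
X(B) = 2/13 (X(B) = -4*5/(-130) = -20*(-1/130) = 2/13)
1/X(-142) = 1/(2/13) = 13/2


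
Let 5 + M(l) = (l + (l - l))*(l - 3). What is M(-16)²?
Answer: 89401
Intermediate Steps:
M(l) = -5 + l*(-3 + l) (M(l) = -5 + (l + (l - l))*(l - 3) = -5 + (l + 0)*(-3 + l) = -5 + l*(-3 + l))
M(-16)² = (-5 + (-16)² - 3*(-16))² = (-5 + 256 + 48)² = 299² = 89401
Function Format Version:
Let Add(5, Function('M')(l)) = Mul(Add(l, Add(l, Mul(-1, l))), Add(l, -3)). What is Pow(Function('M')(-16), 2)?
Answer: 89401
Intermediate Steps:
Function('M')(l) = Add(-5, Mul(l, Add(-3, l))) (Function('M')(l) = Add(-5, Mul(Add(l, Add(l, Mul(-1, l))), Add(l, -3))) = Add(-5, Mul(Add(l, 0), Add(-3, l))) = Add(-5, Mul(l, Add(-3, l))))
Pow(Function('M')(-16), 2) = Pow(Add(-5, Pow(-16, 2), Mul(-3, -16)), 2) = Pow(Add(-5, 256, 48), 2) = Pow(299, 2) = 89401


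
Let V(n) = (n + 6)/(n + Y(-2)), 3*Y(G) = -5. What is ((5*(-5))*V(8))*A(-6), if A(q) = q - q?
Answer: 0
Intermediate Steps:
A(q) = 0
Y(G) = -5/3 (Y(G) = (1/3)*(-5) = -5/3)
V(n) = (6 + n)/(-5/3 + n) (V(n) = (n + 6)/(n - 5/3) = (6 + n)/(-5/3 + n))
((5*(-5))*V(8))*A(-6) = ((5*(-5))*(3*(6 + 8)/(-5 + 3*8)))*0 = -75*14/(-5 + 24)*0 = -75*14/19*0 = -25*42/19*0 = -1050/19*0 = 0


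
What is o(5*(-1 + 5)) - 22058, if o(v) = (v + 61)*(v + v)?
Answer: -18818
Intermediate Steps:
o(v) = 2*v*(61 + v) (o(v) = (61 + v)*(2*v) = 2*v*(61 + v))
o(5*(-1 + 5)) - 22058 = 2*(5*(-1 + 5))*(61 + 5*(-1 + 5)) - 22058 = 2*(5*4)*(61 + 5*4) - 22058 = 2*20*(61 + 20) - 22058 = 2*20*81 - 22058 = 3240 - 22058 = -18818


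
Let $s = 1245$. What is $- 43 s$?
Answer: $-53535$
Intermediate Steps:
$- 43 s = \left(-43\right) 1245 = -53535$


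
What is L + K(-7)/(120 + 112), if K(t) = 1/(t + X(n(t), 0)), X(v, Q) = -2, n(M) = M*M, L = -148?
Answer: -309025/2088 ≈ -148.00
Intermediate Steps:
n(M) = M²
K(t) = 1/(-2 + t) (K(t) = 1/(t - 2) = 1/(-2 + t))
L + K(-7)/(120 + 112) = -148 + 1/((-2 - 7)*(120 + 112)) = -148 + 1/(-9*232) = -148 - ⅑*1/232 = -148 - 1/2088 = -309025/2088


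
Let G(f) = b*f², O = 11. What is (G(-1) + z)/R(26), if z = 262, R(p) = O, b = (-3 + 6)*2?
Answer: 268/11 ≈ 24.364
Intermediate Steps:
b = 6 (b = 3*2 = 6)
R(p) = 11
G(f) = 6*f²
(G(-1) + z)/R(26) = (6*(-1)² + 262)/11 = (6*1 + 262)*(1/11) = (6 + 262)*(1/11) = 268*(1/11) = 268/11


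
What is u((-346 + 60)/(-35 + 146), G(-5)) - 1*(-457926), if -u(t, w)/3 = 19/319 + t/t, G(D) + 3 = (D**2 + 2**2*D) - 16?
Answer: 146077380/319 ≈ 4.5792e+5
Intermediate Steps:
G(D) = -19 + D**2 + 4*D (G(D) = -3 + ((D**2 + 2**2*D) - 16) = -3 + ((D**2 + 4*D) - 16) = -3 + (-16 + D**2 + 4*D) = -19 + D**2 + 4*D)
u(t, w) = -1014/319 (u(t, w) = -3*(19/319 + t/t) = -3*(19*(1/319) + 1) = -3*(19/319 + 1) = -3*338/319 = -1014/319)
u((-346 + 60)/(-35 + 146), G(-5)) - 1*(-457926) = -1014/319 - 1*(-457926) = -1014/319 + 457926 = 146077380/319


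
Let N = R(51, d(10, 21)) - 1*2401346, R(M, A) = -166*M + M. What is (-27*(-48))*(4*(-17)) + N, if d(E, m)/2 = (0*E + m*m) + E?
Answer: -2497889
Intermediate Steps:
d(E, m) = 2*E + 2*m² (d(E, m) = 2*((0*E + m*m) + E) = 2*((0 + m²) + E) = 2*(m² + E) = 2*(E + m²) = 2*E + 2*m²)
R(M, A) = -165*M
N = -2409761 (N = -165*51 - 1*2401346 = -8415 - 2401346 = -2409761)
(-27*(-48))*(4*(-17)) + N = (-27*(-48))*(4*(-17)) - 2409761 = 1296*(-68) - 2409761 = -88128 - 2409761 = -2497889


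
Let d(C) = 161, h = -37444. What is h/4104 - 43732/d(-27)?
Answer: -46376153/165186 ≈ -280.75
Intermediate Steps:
h/4104 - 43732/d(-27) = -37444/4104 - 43732/161 = -37444*1/4104 - 43732*1/161 = -9361/1026 - 43732/161 = -46376153/165186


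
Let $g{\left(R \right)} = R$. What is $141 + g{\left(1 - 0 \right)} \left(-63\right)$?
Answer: $78$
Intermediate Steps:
$141 + g{\left(1 - 0 \right)} \left(-63\right) = 141 + \left(1 - 0\right) \left(-63\right) = 141 + \left(1 + 0\right) \left(-63\right) = 141 + 1 \left(-63\right) = 141 - 63 = 78$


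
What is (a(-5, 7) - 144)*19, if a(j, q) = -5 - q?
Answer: -2964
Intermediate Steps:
(a(-5, 7) - 144)*19 = ((-5 - 1*7) - 144)*19 = ((-5 - 7) - 144)*19 = (-12 - 144)*19 = -156*19 = -2964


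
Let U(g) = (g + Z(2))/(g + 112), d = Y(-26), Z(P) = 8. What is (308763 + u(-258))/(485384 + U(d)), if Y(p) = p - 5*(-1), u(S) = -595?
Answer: 2157176/3397687 ≈ 0.63490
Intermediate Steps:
Y(p) = 5 + p (Y(p) = p + 5 = 5 + p)
d = -21 (d = 5 - 26 = -21)
U(g) = (8 + g)/(112 + g) (U(g) = (g + 8)/(g + 112) = (8 + g)/(112 + g))
(308763 + u(-258))/(485384 + U(d)) = (308763 - 595)/(485384 + (8 - 21)/(112 - 21)) = 308168/(485384 - 13/91) = 308168/(485384 + (1/91)*(-13)) = 308168/(485384 - ⅐) = 308168/(3397687/7) = 308168*(7/3397687) = 2157176/3397687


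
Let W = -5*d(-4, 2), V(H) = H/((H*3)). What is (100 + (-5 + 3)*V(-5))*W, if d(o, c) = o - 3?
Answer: 10430/3 ≈ 3476.7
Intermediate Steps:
V(H) = ⅓ (V(H) = H/((3*H)) = H*(1/(3*H)) = ⅓)
d(o, c) = -3 + o
W = 35 (W = -5*(-3 - 4) = -5*(-7) = 35)
(100 + (-5 + 3)*V(-5))*W = (100 + (-5 + 3)*(⅓))*35 = (100 - 2*⅓)*35 = (100 - ⅔)*35 = (298/3)*35 = 10430/3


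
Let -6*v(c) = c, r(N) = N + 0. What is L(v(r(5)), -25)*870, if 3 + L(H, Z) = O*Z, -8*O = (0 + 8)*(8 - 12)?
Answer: -89610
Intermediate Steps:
r(N) = N
O = 4 (O = -(0 + 8)*(8 - 12)/8 = -(-4) = -1/8*(-32) = 4)
v(c) = -c/6
L(H, Z) = -3 + 4*Z
L(v(r(5)), -25)*870 = (-3 + 4*(-25))*870 = (-3 - 100)*870 = -103*870 = -89610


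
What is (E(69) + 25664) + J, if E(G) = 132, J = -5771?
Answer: 20025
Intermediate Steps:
(E(69) + 25664) + J = (132 + 25664) - 5771 = 25796 - 5771 = 20025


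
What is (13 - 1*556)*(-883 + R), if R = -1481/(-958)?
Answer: 458527119/958 ≈ 4.7863e+5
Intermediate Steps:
R = 1481/958 (R = -1481*(-1/958) = 1481/958 ≈ 1.5459)
(13 - 1*556)*(-883 + R) = (13 - 1*556)*(-883 + 1481/958) = (13 - 556)*(-844433/958) = -543*(-844433/958) = 458527119/958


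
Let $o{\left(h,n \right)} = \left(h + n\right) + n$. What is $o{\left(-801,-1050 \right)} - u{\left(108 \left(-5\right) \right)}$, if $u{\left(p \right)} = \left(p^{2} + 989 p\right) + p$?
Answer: $240099$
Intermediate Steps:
$o{\left(h,n \right)} = h + 2 n$
$u{\left(p \right)} = p^{2} + 990 p$
$o{\left(-801,-1050 \right)} - u{\left(108 \left(-5\right) \right)} = \left(-801 + 2 \left(-1050\right)\right) - 108 \left(-5\right) \left(990 + 108 \left(-5\right)\right) = \left(-801 - 2100\right) - - 540 \left(990 - 540\right) = -2901 - \left(-540\right) 450 = -2901 - -243000 = -2901 + 243000 = 240099$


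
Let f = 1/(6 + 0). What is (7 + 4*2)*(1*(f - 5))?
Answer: -145/2 ≈ -72.500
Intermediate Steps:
f = 1/6 ≈ 0.16667
(7 + 4*2)*(1*(f - 5)) = (7 + 4*2)*(1*(1/6 - 5)) = (7 + 8)*(1*(-29/6)) = 15*(-29/6) = -145/2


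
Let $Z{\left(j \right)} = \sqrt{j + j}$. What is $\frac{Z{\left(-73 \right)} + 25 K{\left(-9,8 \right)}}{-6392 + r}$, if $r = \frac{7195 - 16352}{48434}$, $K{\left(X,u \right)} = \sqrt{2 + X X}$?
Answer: $- \frac{242170 \sqrt{83}}{61919857} - \frac{48434 i \sqrt{146}}{309599285} \approx -0.035631 - 0.0018903 i$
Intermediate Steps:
$K{\left(X,u \right)} = \sqrt{2 + X^{2}}$
$Z{\left(j \right)} = \sqrt{2} \sqrt{j}$ ($Z{\left(j \right)} = \sqrt{2 j} = \sqrt{2} \sqrt{j}$)
$r = - \frac{9157}{48434}$ ($r = \left(7195 - 16352\right) \frac{1}{48434} = \left(-9157\right) \frac{1}{48434} = - \frac{9157}{48434} \approx -0.18906$)
$\frac{Z{\left(-73 \right)} + 25 K{\left(-9,8 \right)}}{-6392 + r} = \frac{\sqrt{2} \sqrt{-73} + 25 \sqrt{2 + \left(-9\right)^{2}}}{-6392 - \frac{9157}{48434}} = \frac{\sqrt{2} i \sqrt{73} + 25 \sqrt{2 + 81}}{- \frac{309599285}{48434}} = \left(i \sqrt{146} + 25 \sqrt{83}\right) \left(- \frac{48434}{309599285}\right) = \left(25 \sqrt{83} + i \sqrt{146}\right) \left(- \frac{48434}{309599285}\right) = - \frac{242170 \sqrt{83}}{61919857} - \frac{48434 i \sqrt{146}}{309599285}$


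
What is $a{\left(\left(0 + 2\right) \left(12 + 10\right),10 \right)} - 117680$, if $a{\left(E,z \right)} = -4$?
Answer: $-117684$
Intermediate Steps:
$a{\left(\left(0 + 2\right) \left(12 + 10\right),10 \right)} - 117680 = -4 - 117680 = -117684$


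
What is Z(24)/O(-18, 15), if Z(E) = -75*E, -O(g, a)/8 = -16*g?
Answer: 25/32 ≈ 0.78125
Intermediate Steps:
O(g, a) = 128*g (O(g, a) = -(-128)*g = 128*g)
Z(24)/O(-18, 15) = (-75*24)/((128*(-18))) = -1800/(-2304) = -1800*(-1/2304) = 25/32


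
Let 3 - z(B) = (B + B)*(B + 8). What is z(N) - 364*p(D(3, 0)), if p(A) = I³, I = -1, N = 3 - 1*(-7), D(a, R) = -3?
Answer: 7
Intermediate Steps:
N = 10 (N = 3 + 7 = 10)
p(A) = -1 (p(A) = (-1)³ = -1)
z(B) = 3 - 2*B*(8 + B) (z(B) = 3 - (B + B)*(B + 8) = 3 - 2*B*(8 + B))
z(N) - 364*p(D(3, 0)) = (3 - 16*10 - 2*10²) - 364*(-1) = (3 - 160 - 2*100) + 364 = (3 - 160 - 200) + 364 = -357 + 364 = 7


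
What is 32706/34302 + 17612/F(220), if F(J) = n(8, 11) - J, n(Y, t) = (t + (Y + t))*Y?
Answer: 25199206/28585 ≈ 881.55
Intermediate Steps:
n(Y, t) = Y*(Y + 2*t) (n(Y, t) = (Y + 2*t)*Y = Y*(Y + 2*t))
F(J) = 240 - J (F(J) = 8*(8 + 2*11) - J = 8*(8 + 22) - J = 8*30 - J = 240 - J)
32706/34302 + 17612/F(220) = 32706/34302 + 17612/(240 - 1*220) = 32706*(1/34302) + 17612/(240 - 220) = 5451/5717 + 17612/20 = 5451/5717 + 17612*(1/20) = 5451/5717 + 4403/5 = 25199206/28585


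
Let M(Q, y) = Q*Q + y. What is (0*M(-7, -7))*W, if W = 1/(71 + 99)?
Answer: 0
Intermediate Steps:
M(Q, y) = y + Q² (M(Q, y) = Q² + y = y + Q²)
W = 1/170 ≈ 0.0058824
(0*M(-7, -7))*W = (0*(-7 + (-7)²))*(1/170) = (0*(-7 + 49))*(1/170) = (0*42)*(1/170) = 0*(1/170) = 0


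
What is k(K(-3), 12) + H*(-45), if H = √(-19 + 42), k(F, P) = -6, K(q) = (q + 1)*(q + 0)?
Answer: -6 - 45*√23 ≈ -221.81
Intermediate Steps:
K(q) = q*(1 + q) (K(q) = (1 + q)*q = q*(1 + q))
H = √23 ≈ 4.7958
k(K(-3), 12) + H*(-45) = -6 + √23*(-45) = -6 - 45*√23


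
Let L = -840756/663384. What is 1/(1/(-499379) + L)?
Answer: -27606669878/34988046159 ≈ -0.78903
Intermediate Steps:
L = -70063/55282 (L = -840756*1/663384 = -70063/55282 ≈ -1.2674)
1/(1/(-499379) + L) = 1/(1/(-499379) - 70063/55282) = 1/(-1/499379 - 70063/55282) = 1/(-34988046159/27606669878) = -27606669878/34988046159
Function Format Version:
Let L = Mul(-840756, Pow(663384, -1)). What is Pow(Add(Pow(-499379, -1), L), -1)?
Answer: Rational(-27606669878, 34988046159) ≈ -0.78903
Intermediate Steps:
L = Rational(-70063, 55282) (L = Mul(-840756, Rational(1, 663384)) = Rational(-70063, 55282) ≈ -1.2674)
Pow(Add(Pow(-499379, -1), L), -1) = Pow(Add(Pow(-499379, -1), Rational(-70063, 55282)), -1) = Pow(Add(Rational(-1, 499379), Rational(-70063, 55282)), -1) = Pow(Rational(-34988046159, 27606669878), -1) = Rational(-27606669878, 34988046159)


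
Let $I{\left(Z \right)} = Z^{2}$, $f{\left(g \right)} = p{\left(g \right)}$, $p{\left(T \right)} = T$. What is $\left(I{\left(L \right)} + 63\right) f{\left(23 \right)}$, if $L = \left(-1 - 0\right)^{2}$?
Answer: $1472$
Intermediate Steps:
$f{\left(g \right)} = g$
$L = 1$ ($L = \left(-1 + \left(-3 + 3\right)\right)^{2} = \left(-1 + 0\right)^{2} = \left(-1\right)^{2} = 1$)
$\left(I{\left(L \right)} + 63\right) f{\left(23 \right)} = \left(1^{2} + 63\right) 23 = \left(1 + 63\right) 23 = 64 \cdot 23 = 1472$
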